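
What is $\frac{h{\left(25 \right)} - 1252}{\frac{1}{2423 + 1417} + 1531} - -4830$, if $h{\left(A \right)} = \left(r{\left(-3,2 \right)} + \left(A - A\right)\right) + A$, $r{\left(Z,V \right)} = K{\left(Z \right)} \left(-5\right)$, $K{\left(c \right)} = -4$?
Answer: $\frac{28391133150}{5879041} \approx 4829.2$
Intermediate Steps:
$r{\left(Z,V \right)} = 20$ ($r{\left(Z,V \right)} = \left(-4\right) \left(-5\right) = 20$)
$h{\left(A \right)} = 20 + A$ ($h{\left(A \right)} = \left(20 + \left(A - A\right)\right) + A = \left(20 + 0\right) + A = 20 + A$)
$\frac{h{\left(25 \right)} - 1252}{\frac{1}{2423 + 1417} + 1531} - -4830 = \frac{\left(20 + 25\right) - 1252}{\frac{1}{2423 + 1417} + 1531} - -4830 = \frac{45 - 1252}{\frac{1}{3840} + 1531} + 4830 = - \frac{1207}{\frac{1}{3840} + 1531} + 4830 = - \frac{1207}{\frac{5879041}{3840}} + 4830 = \left(-1207\right) \frac{3840}{5879041} + 4830 = - \frac{4634880}{5879041} + 4830 = \frac{28391133150}{5879041}$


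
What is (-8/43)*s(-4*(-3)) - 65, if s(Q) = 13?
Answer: -2899/43 ≈ -67.419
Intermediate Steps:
(-8/43)*s(-4*(-3)) - 65 = -8/43*13 - 65 = -104/43 - 65 = -2899/43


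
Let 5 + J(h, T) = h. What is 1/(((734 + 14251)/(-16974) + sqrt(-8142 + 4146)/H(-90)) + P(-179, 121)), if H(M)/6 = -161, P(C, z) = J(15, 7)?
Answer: 1589058730/14488479589 + 1082564*I*sqrt(111)/14488479589 ≈ 0.10968 + 0.00078721*I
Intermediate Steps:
J(h, T) = -5 + h
P(C, z) = 10 (P(C, z) = -5 + 15 = 10)
H(M) = -966 (H(M) = 6*(-161) = -966)
1/(((734 + 14251)/(-16974) + sqrt(-8142 + 4146)/H(-90)) + P(-179, 121)) = 1/(((734 + 14251)/(-16974) + sqrt(-8142 + 4146)/(-966)) + 10) = 1/((14985*(-1/16974) + sqrt(-3996)*(-1/966)) + 10) = 1/((-1665/1886 + (6*I*sqrt(111))*(-1/966)) + 10) = 1/((-1665/1886 - I*sqrt(111)/161) + 10) = 1/(17195/1886 - I*sqrt(111)/161)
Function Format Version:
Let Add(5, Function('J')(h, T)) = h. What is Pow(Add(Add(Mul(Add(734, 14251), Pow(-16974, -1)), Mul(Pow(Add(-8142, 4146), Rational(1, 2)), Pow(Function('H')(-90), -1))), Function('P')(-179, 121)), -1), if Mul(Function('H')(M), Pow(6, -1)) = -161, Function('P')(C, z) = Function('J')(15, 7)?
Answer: Add(Rational(1589058730, 14488479589), Mul(Rational(1082564, 14488479589), I, Pow(111, Rational(1, 2)))) ≈ Add(0.10968, Mul(0.00078721, I))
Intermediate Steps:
Function('J')(h, T) = Add(-5, h)
Function('P')(C, z) = 10 (Function('P')(C, z) = Add(-5, 15) = 10)
Function('H')(M) = -966 (Function('H')(M) = Mul(6, -161) = -966)
Pow(Add(Add(Mul(Add(734, 14251), Pow(-16974, -1)), Mul(Pow(Add(-8142, 4146), Rational(1, 2)), Pow(Function('H')(-90), -1))), Function('P')(-179, 121)), -1) = Pow(Add(Add(Mul(Add(734, 14251), Pow(-16974, -1)), Mul(Pow(Add(-8142, 4146), Rational(1, 2)), Pow(-966, -1))), 10), -1) = Pow(Add(Add(Mul(14985, Rational(-1, 16974)), Mul(Pow(-3996, Rational(1, 2)), Rational(-1, 966))), 10), -1) = Pow(Add(Add(Rational(-1665, 1886), Mul(Mul(6, I, Pow(111, Rational(1, 2))), Rational(-1, 966))), 10), -1) = Pow(Add(Add(Rational(-1665, 1886), Mul(Rational(-1, 161), I, Pow(111, Rational(1, 2)))), 10), -1) = Pow(Add(Rational(17195, 1886), Mul(Rational(-1, 161), I, Pow(111, Rational(1, 2)))), -1)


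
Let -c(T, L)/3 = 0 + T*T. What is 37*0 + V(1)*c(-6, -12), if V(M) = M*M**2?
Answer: -108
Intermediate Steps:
V(M) = M**3
c(T, L) = -3*T**2 (c(T, L) = -3*(0 + T*T) = -3*(0 + T**2) = -3*T**2)
37*0 + V(1)*c(-6, -12) = 37*0 + 1**3*(-3*(-6)**2) = 0 + 1*(-3*36) = 0 + 1*(-108) = 0 - 108 = -108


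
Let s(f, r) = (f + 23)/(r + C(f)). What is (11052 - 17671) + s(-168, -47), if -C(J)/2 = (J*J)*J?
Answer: -62769413468/9483217 ≈ -6619.0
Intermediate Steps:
C(J) = -2*J³ (C(J) = -2*J*J*J = -2*J²*J = -2*J³)
s(f, r) = (23 + f)/(r - 2*f³) (s(f, r) = (f + 23)/(r - 2*f³) = (23 + f)/(r - 2*f³))
(11052 - 17671) + s(-168, -47) = (11052 - 17671) + (23 - 168)/(-47 - 2*(-168)³) = -6619 - 145/(-47 - 2*(-4741632)) = -6619 - 145/(-47 + 9483264) = -6619 - 145/9483217 = -62769413468/9483217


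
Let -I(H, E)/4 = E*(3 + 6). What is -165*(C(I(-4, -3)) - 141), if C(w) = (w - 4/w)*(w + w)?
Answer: -3824535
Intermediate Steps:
I(H, E) = -36*E (I(H, E) = -4*E*(3 + 6) = -4*E*9 = -36*E)
C(w) = 2*w*(w - 4/w) (C(w) = (w - 4/w)*(2*w) = 2*w*(w - 4/w))
-165*(C(I(-4, -3)) - 141) = -165*((-8 + 2*(-36*(-3))²) - 141) = -165*((-8 + 2*108²) - 141) = -165*((-8 + 2*11664) - 141) = -165*((-8 + 23328) - 141) = -165*(23320 - 141) = -165*23179 = -3824535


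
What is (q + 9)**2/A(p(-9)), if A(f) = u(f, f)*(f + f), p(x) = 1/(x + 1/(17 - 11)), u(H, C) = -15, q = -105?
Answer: 13568/5 ≈ 2713.6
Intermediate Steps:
p(x) = 1/(1/6 + x) (p(x) = 1/(x + 1/6) = 1/(1/6 + x))
A(f) = -30*f (A(f) = -15*(f + f) = -30*f)
(q + 9)**2/A(p(-9)) = (-105 + 9)**2/((-180/(1 + 6*(-9)))) = (-96)**2/((-180/(1 - 54))) = 9216/((-180/(-53))) = 9216/((-180*(-1)/53)) = 9216/((-30*(-6/53))) = 9216/(180/53) = 9216*(53/180) = 13568/5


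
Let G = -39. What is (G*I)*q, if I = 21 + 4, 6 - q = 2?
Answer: -3900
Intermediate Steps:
q = 4 (q = 6 - 1*2 = 6 - 2 = 4)
I = 25
(G*I)*q = -39*25*4 = -975*4 = -3900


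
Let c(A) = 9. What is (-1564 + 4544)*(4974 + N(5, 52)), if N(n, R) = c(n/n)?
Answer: 14849340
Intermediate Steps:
N(n, R) = 9
(-1564 + 4544)*(4974 + N(5, 52)) = (-1564 + 4544)*(4974 + 9) = 2980*4983 = 14849340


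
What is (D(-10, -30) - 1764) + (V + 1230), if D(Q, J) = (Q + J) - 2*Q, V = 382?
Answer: -172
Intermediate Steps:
D(Q, J) = J - Q (D(Q, J) = (J + Q) - 2*Q = J - Q)
(D(-10, -30) - 1764) + (V + 1230) = ((-30 - 1*(-10)) - 1764) + (382 + 1230) = ((-30 + 10) - 1764) + 1612 = (-20 - 1764) + 1612 = -1784 + 1612 = -172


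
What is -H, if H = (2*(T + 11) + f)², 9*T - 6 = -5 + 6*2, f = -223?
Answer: -3179089/81 ≈ -39248.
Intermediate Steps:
T = 13/9 (T = ⅔ + (-5 + 6*2)/9 = ⅔ + (-5 + 12)/9 = ⅔ + (⅑)*7 = ⅔ + 7/9 = 13/9 ≈ 1.4444)
H = 3179089/81 (H = (2*(13/9 + 11) - 223)² = (2*(112/9) - 223)² = (224/9 - 223)² = (-1783/9)² = 3179089/81 ≈ 39248.)
-H = -1*3179089/81 = -3179089/81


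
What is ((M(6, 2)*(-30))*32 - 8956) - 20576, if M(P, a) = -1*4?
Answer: -25692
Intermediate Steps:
M(P, a) = -4
((M(6, 2)*(-30))*32 - 8956) - 20576 = (-4*(-30)*32 - 8956) - 20576 = (120*32 - 8956) - 20576 = (3840 - 8956) - 20576 = -5116 - 20576 = -25692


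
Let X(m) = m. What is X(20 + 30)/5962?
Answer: 25/2981 ≈ 0.0083864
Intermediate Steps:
X(20 + 30)/5962 = (20 + 30)/5962 = 50*(1/5962) = 25/2981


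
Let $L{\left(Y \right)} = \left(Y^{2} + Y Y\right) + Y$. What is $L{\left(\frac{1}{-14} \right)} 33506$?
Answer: $- \frac{100518}{49} \approx -2051.4$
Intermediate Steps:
$L{\left(Y \right)} = Y + 2 Y^{2}$ ($L{\left(Y \right)} = \left(Y^{2} + Y^{2}\right) + Y = 2 Y^{2} + Y = Y + 2 Y^{2}$)
$L{\left(\frac{1}{-14} \right)} 33506 = \frac{1 + \frac{2}{-14}}{-14} \cdot 33506 = - \frac{1 + 2 \left(- \frac{1}{14}\right)}{14} \cdot 33506 = - \frac{1 - \frac{1}{7}}{14} \cdot 33506 = \left(- \frac{1}{14}\right) \frac{6}{7} \cdot 33506 = \left(- \frac{3}{49}\right) 33506 = - \frac{100518}{49}$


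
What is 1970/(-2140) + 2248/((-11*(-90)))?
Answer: 143021/105930 ≈ 1.3501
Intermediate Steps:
1970/(-2140) + 2248/((-11*(-90))) = 1970*(-1/2140) + 2248/990 = -197/214 + 2248*(1/990) = -197/214 + 1124/495 = 143021/105930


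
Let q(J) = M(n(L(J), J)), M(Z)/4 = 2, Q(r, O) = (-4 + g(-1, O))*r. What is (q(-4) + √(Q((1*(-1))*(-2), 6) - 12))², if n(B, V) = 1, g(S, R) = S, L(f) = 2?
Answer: (8 + I*√22)² ≈ 42.0 + 75.047*I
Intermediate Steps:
Q(r, O) = -5*r (Q(r, O) = (-4 - 1)*r = -5*r)
M(Z) = 8 (M(Z) = 4*2 = 8)
q(J) = 8
(q(-4) + √(Q((1*(-1))*(-2), 6) - 12))² = (8 + √(-5*1*(-1)*(-2) - 12))² = (8 + √(-(-5)*(-2) - 12))² = (8 + √(-5*2 - 12))² = (8 + √(-10 - 12))² = (8 + √(-22))² = (8 + I*√22)²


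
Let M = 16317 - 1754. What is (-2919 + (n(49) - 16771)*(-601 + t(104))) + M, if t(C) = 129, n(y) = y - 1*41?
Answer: 7923780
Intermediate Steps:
n(y) = -41 + y (n(y) = y - 41 = -41 + y)
M = 14563
(-2919 + (n(49) - 16771)*(-601 + t(104))) + M = (-2919 + ((-41 + 49) - 16771)*(-601 + 129)) + 14563 = (-2919 + (8 - 16771)*(-472)) + 14563 = (-2919 - 16763*(-472)) + 14563 = (-2919 + 7912136) + 14563 = 7909217 + 14563 = 7923780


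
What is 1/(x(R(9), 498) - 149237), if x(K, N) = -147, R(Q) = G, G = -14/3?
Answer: -1/149384 ≈ -6.6942e-6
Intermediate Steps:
G = -14/3 (G = -14*⅓ = -14/3 ≈ -4.6667)
R(Q) = -14/3
1/(x(R(9), 498) - 149237) = 1/(-147 - 149237) = 1/(-149384) = -1/149384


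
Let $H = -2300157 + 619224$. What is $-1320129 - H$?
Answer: $360804$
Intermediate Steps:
$H = -1680933$
$-1320129 - H = -1320129 - -1680933 = -1320129 + 1680933 = 360804$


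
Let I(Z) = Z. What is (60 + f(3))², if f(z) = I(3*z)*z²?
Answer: 19881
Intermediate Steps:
f(z) = 3*z³ (f(z) = (3*z)*z² = 3*z³)
(60 + f(3))² = (60 + 3*3³)² = (60 + 3*27)² = (60 + 81)² = 141² = 19881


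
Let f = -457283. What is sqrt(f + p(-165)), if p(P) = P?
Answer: 2*I*sqrt(114362) ≈ 676.35*I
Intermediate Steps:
sqrt(f + p(-165)) = sqrt(-457283 - 165) = sqrt(-457448) = 2*I*sqrt(114362)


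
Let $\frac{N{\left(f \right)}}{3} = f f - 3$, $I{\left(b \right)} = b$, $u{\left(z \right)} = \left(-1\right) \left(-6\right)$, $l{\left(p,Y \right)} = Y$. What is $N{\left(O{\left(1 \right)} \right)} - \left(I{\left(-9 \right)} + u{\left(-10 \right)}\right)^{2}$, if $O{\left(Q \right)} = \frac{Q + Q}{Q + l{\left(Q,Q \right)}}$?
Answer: $-15$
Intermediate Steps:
$u{\left(z \right)} = 6$
$O{\left(Q \right)} = 1$ ($O{\left(Q \right)} = \frac{Q + Q}{Q + Q} = \frac{2 Q}{2 Q} = 2 Q \frac{1}{2 Q} = 1$)
$N{\left(f \right)} = -9 + 3 f^{2}$ ($N{\left(f \right)} = 3 \left(f f - 3\right) = 3 \left(f^{2} - 3\right) = 3 \left(-3 + f^{2}\right) = -9 + 3 f^{2}$)
$N{\left(O{\left(1 \right)} \right)} - \left(I{\left(-9 \right)} + u{\left(-10 \right)}\right)^{2} = \left(-9 + 3 \cdot 1^{2}\right) - \left(-9 + 6\right)^{2} = \left(-9 + 3 \cdot 1\right) - \left(-3\right)^{2} = \left(-9 + 3\right) - 9 = -6 - 9 = -15$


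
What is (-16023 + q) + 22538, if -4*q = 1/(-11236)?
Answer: 292810161/44944 ≈ 6515.0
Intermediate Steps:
q = 1/44944 (q = -¼/(-11236) = -¼*(-1/11236) = 1/44944 ≈ 2.2250e-5)
(-16023 + q) + 22538 = (-16023 + 1/44944) + 22538 = -720137711/44944 + 22538 = 292810161/44944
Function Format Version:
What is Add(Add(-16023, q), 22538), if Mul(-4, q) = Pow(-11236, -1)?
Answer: Rational(292810161, 44944) ≈ 6515.0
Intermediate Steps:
q = Rational(1, 44944) (q = Mul(Rational(-1, 4), Pow(-11236, -1)) = Mul(Rational(-1, 4), Rational(-1, 11236)) = Rational(1, 44944) ≈ 2.2250e-5)
Add(Add(-16023, q), 22538) = Add(Add(-16023, Rational(1, 44944)), 22538) = Add(Rational(-720137711, 44944), 22538) = Rational(292810161, 44944)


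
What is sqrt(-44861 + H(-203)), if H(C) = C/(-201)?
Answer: I*sqrt(1812388458)/201 ≈ 211.8*I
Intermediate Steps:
H(C) = -C/201 (H(C) = C*(-1/201) = -C/201)
sqrt(-44861 + H(-203)) = sqrt(-44861 - 1/201*(-203)) = sqrt(-44861 + 203/201) = sqrt(-9016858/201) = I*sqrt(1812388458)/201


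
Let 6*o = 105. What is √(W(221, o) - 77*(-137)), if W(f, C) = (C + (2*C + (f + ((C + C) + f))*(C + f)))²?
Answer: √12954320038 ≈ 1.1382e+5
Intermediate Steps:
o = 35/2 (o = (⅙)*105 = 35/2 ≈ 17.500)
W(f, C) = (3*C + (C + f)*(2*C + 2*f))² (W(f, C) = (C + (2*C + (f + (2*C + f))*(C + f)))² = (C + (2*C + (f + (f + 2*C))*(C + f)))² = (C + (2*C + (2*C + 2*f)*(C + f)))² = (C + (2*C + (C + f)*(2*C + 2*f)))² = (3*C + (C + f)*(2*C + 2*f))²)
√(W(221, o) - 77*(-137)) = √((2*(35/2)² + 2*221² + 3*(35/2) + 4*(35/2)*221)² - 77*(-137)) = √((2*(1225/4) + 2*48841 + 105/2 + 15470)² + 10549) = √((1225/2 + 97682 + 105/2 + 15470)² + 10549) = √(113817² + 10549) = √(12954309489 + 10549) = √12954320038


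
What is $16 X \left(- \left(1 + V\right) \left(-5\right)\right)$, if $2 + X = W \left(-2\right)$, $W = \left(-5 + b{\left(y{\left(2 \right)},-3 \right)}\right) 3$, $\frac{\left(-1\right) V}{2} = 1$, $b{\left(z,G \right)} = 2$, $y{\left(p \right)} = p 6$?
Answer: $-1280$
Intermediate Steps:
$y{\left(p \right)} = 6 p$
$V = -2$ ($V = \left(-2\right) 1 = -2$)
$W = -9$ ($W = \left(-5 + 2\right) 3 = \left(-3\right) 3 = -9$)
$X = 16$ ($X = -2 - -18 = -2 + 18 = 16$)
$16 X \left(- \left(1 + V\right) \left(-5\right)\right) = 16 \cdot 16 \left(- \left(1 - 2\right) \left(-5\right)\right) = 256 \left(- \left(-1\right) \left(-5\right)\right) = 256 \left(\left(-1\right) 5\right) = 256 \left(-5\right) = -1280$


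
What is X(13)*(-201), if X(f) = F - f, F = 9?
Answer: 804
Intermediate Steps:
X(f) = 9 - f
X(13)*(-201) = (9 - 1*13)*(-201) = (9 - 13)*(-201) = -4*(-201) = 804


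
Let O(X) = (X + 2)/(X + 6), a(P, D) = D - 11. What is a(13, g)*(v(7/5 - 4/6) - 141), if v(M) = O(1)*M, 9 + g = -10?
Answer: 29544/7 ≈ 4220.6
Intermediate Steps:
g = -19 (g = -9 - 10 = -19)
a(P, D) = -11 + D
O(X) = (2 + X)/(6 + X)
v(M) = 3*M/7 (v(M) = ((2 + 1)/(6 + 1))*M = (3/7)*M = ((⅐)*3)*M = 3*M/7)
a(13, g)*(v(7/5 - 4/6) - 141) = (-11 - 19)*(3*(7/5 - 4/6)/7 - 141) = -30*(3*(7*(⅕) - 4*⅙)/7 - 141) = -30*(3*(7/5 - ⅔)/7 - 141) = -30*((3/7)*(11/15) - 141) = -30*(11/35 - 141) = -30*(-4924/35) = 29544/7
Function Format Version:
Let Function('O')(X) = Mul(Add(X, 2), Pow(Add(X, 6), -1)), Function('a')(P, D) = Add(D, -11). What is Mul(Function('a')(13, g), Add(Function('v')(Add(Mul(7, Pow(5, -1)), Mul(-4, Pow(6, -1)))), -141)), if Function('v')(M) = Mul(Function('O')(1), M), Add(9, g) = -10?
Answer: Rational(29544, 7) ≈ 4220.6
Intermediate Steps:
g = -19 (g = Add(-9, -10) = -19)
Function('a')(P, D) = Add(-11, D)
Function('O')(X) = Mul(Pow(Add(6, X), -1), Add(2, X)) (Function('O')(X) = Mul(Add(2, X), Pow(Add(6, X), -1)) = Mul(Pow(Add(6, X), -1), Add(2, X)))
Function('v')(M) = Mul(Rational(3, 7), M) (Function('v')(M) = Mul(Mul(Pow(Add(6, 1), -1), Add(2, 1)), M) = Mul(Mul(Pow(7, -1), 3), M) = Mul(Mul(Rational(1, 7), 3), M) = Mul(Rational(3, 7), M))
Mul(Function('a')(13, g), Add(Function('v')(Add(Mul(7, Pow(5, -1)), Mul(-4, Pow(6, -1)))), -141)) = Mul(Add(-11, -19), Add(Mul(Rational(3, 7), Add(Mul(7, Pow(5, -1)), Mul(-4, Pow(6, -1)))), -141)) = Mul(-30, Add(Mul(Rational(3, 7), Add(Mul(7, Rational(1, 5)), Mul(-4, Rational(1, 6)))), -141)) = Mul(-30, Add(Mul(Rational(3, 7), Add(Rational(7, 5), Rational(-2, 3))), -141)) = Mul(-30, Add(Mul(Rational(3, 7), Rational(11, 15)), -141)) = Mul(-30, Add(Rational(11, 35), -141)) = Mul(-30, Rational(-4924, 35)) = Rational(29544, 7)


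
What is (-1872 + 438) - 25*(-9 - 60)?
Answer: 291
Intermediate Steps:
(-1872 + 438) - 25*(-9 - 60) = -1434 - 25*(-69) = -1434 + 1725 = 291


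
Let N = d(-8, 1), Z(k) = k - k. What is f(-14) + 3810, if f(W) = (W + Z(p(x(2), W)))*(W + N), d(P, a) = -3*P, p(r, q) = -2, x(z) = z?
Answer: 3670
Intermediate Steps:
Z(k) = 0
N = 24 (N = -3*(-8) = 24)
f(W) = W*(24 + W) (f(W) = (W + 0)*(W + 24) = W*(24 + W))
f(-14) + 3810 = -14*(24 - 14) + 3810 = -14*10 + 3810 = -140 + 3810 = 3670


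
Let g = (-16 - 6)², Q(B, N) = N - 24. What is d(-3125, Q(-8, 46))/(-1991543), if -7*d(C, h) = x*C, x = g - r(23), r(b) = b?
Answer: -1440625/13940801 ≈ -0.10334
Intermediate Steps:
Q(B, N) = -24 + N
g = 484 (g = (-22)² = 484)
x = 461 (x = 484 - 1*23 = 484 - 23 = 461)
d(C, h) = -461*C/7
d(-3125, Q(-8, 46))/(-1991543) = -461/7*(-3125)/(-1991543) = (1440625/7)*(-1/1991543) = -1440625/13940801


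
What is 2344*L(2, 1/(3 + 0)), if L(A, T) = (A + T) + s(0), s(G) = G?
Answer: 16408/3 ≈ 5469.3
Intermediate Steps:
L(A, T) = A + T (L(A, T) = (A + T) + 0 = A + T)
2344*L(2, 1/(3 + 0)) = 2344*(2 + 1/(3 + 0)) = 2344*(2 + 1/3) = 2344*(2 + ⅓) = 2344*(7/3) = 16408/3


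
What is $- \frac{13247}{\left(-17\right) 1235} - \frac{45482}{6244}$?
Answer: $- \frac{33545397}{5042030} \approx -6.6532$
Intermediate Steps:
$- \frac{13247}{\left(-17\right) 1235} - \frac{45482}{6244} = - \frac{13247}{-20995} - \frac{22741}{3122} = \left(-13247\right) \left(- \frac{1}{20995}\right) - \frac{22741}{3122} = \frac{1019}{1615} - \frac{22741}{3122} = - \frac{33545397}{5042030}$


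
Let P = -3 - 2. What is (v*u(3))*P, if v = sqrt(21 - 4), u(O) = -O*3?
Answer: 45*sqrt(17) ≈ 185.54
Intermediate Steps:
u(O) = -3*O
v = sqrt(17) ≈ 4.1231
P = -5
(v*u(3))*P = (sqrt(17)*(-3*3))*(-5) = (sqrt(17)*(-9))*(-5) = -9*sqrt(17)*(-5) = 45*sqrt(17)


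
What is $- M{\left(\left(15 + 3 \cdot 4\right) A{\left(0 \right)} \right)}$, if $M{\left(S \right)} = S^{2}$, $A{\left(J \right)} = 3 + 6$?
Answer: $-59049$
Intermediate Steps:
$A{\left(J \right)} = 9$
$- M{\left(\left(15 + 3 \cdot 4\right) A{\left(0 \right)} \right)} = - \left(\left(15 + 3 \cdot 4\right) 9\right)^{2} = - \left(\left(15 + 12\right) 9\right)^{2} = - \left(27 \cdot 9\right)^{2} = - 243^{2} = \left(-1\right) 59049 = -59049$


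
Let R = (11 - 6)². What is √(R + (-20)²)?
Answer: 5*√17 ≈ 20.616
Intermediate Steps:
R = 25 (R = 5² = 25)
√(R + (-20)²) = √(25 + (-20)²) = √(25 + 400) = √425 = 5*√17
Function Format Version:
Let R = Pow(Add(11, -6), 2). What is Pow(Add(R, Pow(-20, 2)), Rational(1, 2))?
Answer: Mul(5, Pow(17, Rational(1, 2))) ≈ 20.616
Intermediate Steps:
R = 25 (R = Pow(5, 2) = 25)
Pow(Add(R, Pow(-20, 2)), Rational(1, 2)) = Pow(Add(25, Pow(-20, 2)), Rational(1, 2)) = Pow(Add(25, 400), Rational(1, 2)) = Pow(425, Rational(1, 2)) = Mul(5, Pow(17, Rational(1, 2)))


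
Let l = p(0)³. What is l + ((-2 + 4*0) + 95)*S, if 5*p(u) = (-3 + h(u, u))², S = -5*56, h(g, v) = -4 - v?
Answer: -3137351/125 ≈ -25099.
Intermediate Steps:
S = -280
p(u) = (-7 - u)²/5 (p(u) = (-3 + (-4 - u))²/5 = (-7 - u)²/5)
l = 117649/125 (l = ((7 + 0)²/5)³ = ((⅕)*7²)³ = ((⅕)*49)³ = (49/5)³ = 117649/125 ≈ 941.19)
l + ((-2 + 4*0) + 95)*S = 117649/125 + ((-2 + 4*0) + 95)*(-280) = 117649/125 + ((-2 + 0) + 95)*(-280) = 117649/125 + (-2 + 95)*(-280) = 117649/125 + 93*(-280) = 117649/125 - 26040 = -3137351/125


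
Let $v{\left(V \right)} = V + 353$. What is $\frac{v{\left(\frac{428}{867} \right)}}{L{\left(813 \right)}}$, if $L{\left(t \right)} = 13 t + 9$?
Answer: $\frac{306479}{9171126} \approx 0.033418$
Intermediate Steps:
$v{\left(V \right)} = 353 + V$
$L{\left(t \right)} = 9 + 13 t$
$\frac{v{\left(\frac{428}{867} \right)}}{L{\left(813 \right)}} = \frac{353 + \frac{428}{867}}{9 + 13 \cdot 813} = \frac{353 + 428 \cdot \frac{1}{867}}{9 + 10569} = \frac{353 + \frac{428}{867}}{10578} = \frac{306479}{867} \cdot \frac{1}{10578} = \frac{306479}{9171126}$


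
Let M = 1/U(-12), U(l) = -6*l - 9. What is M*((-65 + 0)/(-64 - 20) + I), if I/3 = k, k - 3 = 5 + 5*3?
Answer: 5861/5292 ≈ 1.1075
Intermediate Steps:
U(l) = -9 - 6*l
M = 1/63 (M = 1/(-9 - 6*(-12)) = 1/(-9 + 72) = 1/63 ≈ 0.015873)
k = 23 (k = 3 + (5 + 5*3) = 3 + (5 + 15) = 3 + 20 = 23)
I = 69 (I = 3*23 = 69)
M*((-65 + 0)/(-64 - 20) + I) = ((-65 + 0)/(-64 - 20) + 69)/63 = (-65/(-84) + 69)/63 = (-65*(-1/84) + 69)/63 = (65/84 + 69)/63 = (1/63)*(5861/84) = 5861/5292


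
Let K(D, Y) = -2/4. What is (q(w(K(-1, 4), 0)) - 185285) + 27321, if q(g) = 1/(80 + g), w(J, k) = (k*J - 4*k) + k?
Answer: -12637119/80 ≈ -1.5796e+5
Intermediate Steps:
K(D, Y) = -1/2 (K(D, Y) = -2*1/4 = -1/2)
w(J, k) = -3*k + J*k (w(J, k) = (J*k - 4*k) + k = (-4*k + J*k) + k = -3*k + J*k)
(q(w(K(-1, 4), 0)) - 185285) + 27321 = (1/(80 + 0*(-3 - 1/2)) - 185285) + 27321 = (1/(80 + 0*(-7/2)) - 185285) + 27321 = (1/(80 + 0) - 185285) + 27321 = (1/80 - 185285) + 27321 = -14822799/80 + 27321 = -12637119/80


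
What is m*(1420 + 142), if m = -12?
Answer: -18744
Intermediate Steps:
m*(1420 + 142) = -12*(1420 + 142) = -12*1562 = -18744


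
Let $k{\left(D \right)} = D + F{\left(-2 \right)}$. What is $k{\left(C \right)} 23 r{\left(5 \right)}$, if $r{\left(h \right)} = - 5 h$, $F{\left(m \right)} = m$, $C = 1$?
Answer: $575$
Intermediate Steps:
$k{\left(D \right)} = -2 + D$ ($k{\left(D \right)} = D - 2 = -2 + D$)
$k{\left(C \right)} 23 r{\left(5 \right)} = \left(-2 + 1\right) 23 \left(\left(-5\right) 5\right) = \left(-1\right) 23 \left(-25\right) = \left(-23\right) \left(-25\right) = 575$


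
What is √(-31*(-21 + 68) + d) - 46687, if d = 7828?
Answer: -46687 + √6371 ≈ -46607.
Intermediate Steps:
√(-31*(-21 + 68) + d) - 46687 = √(-31*(-21 + 68) + 7828) - 46687 = √(-31*47 + 7828) - 46687 = √(-1457 + 7828) - 46687 = √6371 - 46687 = -46687 + √6371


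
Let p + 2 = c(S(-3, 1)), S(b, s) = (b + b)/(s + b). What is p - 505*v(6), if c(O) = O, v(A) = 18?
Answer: -9089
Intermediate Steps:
S(b, s) = 2*b/(b + s) (S(b, s) = (2*b)/(b + s) = 2*b/(b + s))
p = 1 (p = -2 + 2*(-3)/(-3 + 1) = -2 + 2*(-3)/(-2) = -2 + 2*(-3)*(-1/2) = -2 + 3 = 1)
p - 505*v(6) = 1 - 505*18 = 1 - 9090 = -9089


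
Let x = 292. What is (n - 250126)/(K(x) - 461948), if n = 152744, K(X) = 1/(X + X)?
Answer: 56871088/269777631 ≈ 0.21081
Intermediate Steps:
K(X) = 1/(2*X)
(n - 250126)/(K(x) - 461948) = (152744 - 250126)/((1/2)/292 - 461948) = -97382/((1/2)*(1/292) - 461948) = -97382/(1/584 - 461948) = -97382/(-269777631/584) = -97382*(-584/269777631) = 56871088/269777631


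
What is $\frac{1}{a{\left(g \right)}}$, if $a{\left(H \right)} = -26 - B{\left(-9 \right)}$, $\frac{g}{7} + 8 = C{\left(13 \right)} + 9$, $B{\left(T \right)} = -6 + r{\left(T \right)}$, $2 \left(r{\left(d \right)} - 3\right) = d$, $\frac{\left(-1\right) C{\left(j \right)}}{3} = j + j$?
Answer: $- \frac{2}{37} \approx -0.054054$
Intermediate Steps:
$C{\left(j \right)} = - 6 j$ ($C{\left(j \right)} = - 3 \left(j + j\right) = - 3 \cdot 2 j = - 6 j$)
$r{\left(d \right)} = 3 + \frac{d}{2}$
$B{\left(T \right)} = -3 + \frac{T}{2}$ ($B{\left(T \right)} = -6 + \left(3 + \frac{T}{2}\right) = -3 + \frac{T}{2}$)
$g = -539$ ($g = -56 + 7 \left(\left(-6\right) 13 + 9\right) = -56 + 7 \left(-78 + 9\right) = -56 + 7 \left(-69\right) = -56 - 483 = -539$)
$a{\left(H \right)} = - \frac{37}{2}$ ($a{\left(H \right)} = -26 - \left(-3 + \frac{1}{2} \left(-9\right)\right) = -26 - \left(-3 - \frac{9}{2}\right) = -26 - - \frac{15}{2} = -26 + \frac{15}{2} = - \frac{37}{2}$)
$\frac{1}{a{\left(g \right)}} = \frac{1}{- \frac{37}{2}} = - \frac{2}{37}$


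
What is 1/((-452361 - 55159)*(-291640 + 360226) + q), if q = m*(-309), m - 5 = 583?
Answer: -1/34808948412 ≈ -2.8728e-11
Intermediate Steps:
m = 588 (m = 5 + 583 = 588)
q = -181692 (q = 588*(-309) = -181692)
1/((-452361 - 55159)*(-291640 + 360226) + q) = 1/((-452361 - 55159)*(-291640 + 360226) - 181692) = 1/(-507520*68586 - 181692) = 1/(-34808766720 - 181692) = 1/(-34808948412) = -1/34808948412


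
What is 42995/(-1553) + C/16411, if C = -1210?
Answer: -707470075/25486283 ≈ -27.759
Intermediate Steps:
42995/(-1553) + C/16411 = 42995/(-1553) - 1210/16411 = 42995*(-1/1553) - 1210*1/16411 = -42995/1553 - 1210/16411 = -707470075/25486283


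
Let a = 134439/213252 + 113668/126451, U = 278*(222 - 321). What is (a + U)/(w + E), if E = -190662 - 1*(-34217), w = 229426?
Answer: -1463737768217/3881657670516 ≈ -0.37709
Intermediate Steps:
U = -27522 (U = 278*(-99) = -27522)
a = 81340975/53187236 (a = 134439*(1/213252) + 113668*(1/126451) = 44813/71084 + 113668/126451 = 81340975/53187236 ≈ 1.5293)
E = -156445 (E = -190662 + 34217 = -156445)
(a + U)/(w + E) = (81340975/53187236 - 27522)/(229426 - 156445) = -1463737768217/53187236/72981 = -1463737768217/53187236*1/72981 = -1463737768217/3881657670516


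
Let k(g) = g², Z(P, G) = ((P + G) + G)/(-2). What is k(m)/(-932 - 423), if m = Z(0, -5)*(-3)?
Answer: -45/271 ≈ -0.16605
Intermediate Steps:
Z(P, G) = -G - P/2 (Z(P, G) = ((G + P) + G)*(-½) = (P + 2*G)*(-½) = -G - P/2)
m = -15 (m = (-1*(-5) - ½*0)*(-3) = (5 + 0)*(-3) = 5*(-3) = -15)
k(m)/(-932 - 423) = (-15)²/(-932 - 423) = 225/(-1355) = 225*(-1/1355) = -45/271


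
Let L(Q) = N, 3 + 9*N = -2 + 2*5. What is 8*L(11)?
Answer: 40/9 ≈ 4.4444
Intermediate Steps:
N = 5/9 (N = -1/3 + (-2 + 2*5)/9 = -1/3 + (-2 + 10)/9 = -1/3 + (1/9)*8 = -1/3 + 8/9 = 5/9 ≈ 0.55556)
L(Q) = 5/9
8*L(11) = 8*(5/9) = 40/9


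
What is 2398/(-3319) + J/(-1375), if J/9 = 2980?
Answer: -18462566/912725 ≈ -20.228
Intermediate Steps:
J = 26820 (J = 9*2980 = 26820)
2398/(-3319) + J/(-1375) = 2398/(-3319) + 26820/(-1375) = 2398*(-1/3319) + 26820*(-1/1375) = -2398/3319 - 5364/275 = -18462566/912725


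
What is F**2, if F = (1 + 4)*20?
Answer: 10000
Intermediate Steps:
F = 100 (F = 5*20 = 100)
F**2 = 100**2 = 10000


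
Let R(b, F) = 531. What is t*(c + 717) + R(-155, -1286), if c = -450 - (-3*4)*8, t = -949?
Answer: -343956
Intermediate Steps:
c = -354 (c = -450 - (-12)*8 = -450 - 1*(-96) = -450 + 96 = -354)
t*(c + 717) + R(-155, -1286) = -949*(-354 + 717) + 531 = -949*363 + 531 = -344487 + 531 = -343956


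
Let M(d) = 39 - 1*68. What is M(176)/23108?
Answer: -29/23108 ≈ -0.0012550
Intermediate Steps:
M(d) = -29 (M(d) = 39 - 68 = -29)
M(176)/23108 = -29/23108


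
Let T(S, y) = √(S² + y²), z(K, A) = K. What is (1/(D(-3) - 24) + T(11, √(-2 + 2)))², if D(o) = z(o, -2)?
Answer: 87616/729 ≈ 120.19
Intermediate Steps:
D(o) = o
(1/(D(-3) - 24) + T(11, √(-2 + 2)))² = (1/(-3 - 24) + √(11² + (√(-2 + 2))²))² = (1/(-27) + √(121 + (√0)²))² = (-1/27 + √(121 + 0²))² = (-1/27 + √(121 + 0))² = (-1/27 + √121)² = (-1/27 + 11)² = (296/27)² = 87616/729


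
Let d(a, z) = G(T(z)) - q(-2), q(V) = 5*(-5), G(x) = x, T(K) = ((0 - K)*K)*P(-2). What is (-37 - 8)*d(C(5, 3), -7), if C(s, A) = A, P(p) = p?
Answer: -5535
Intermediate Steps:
T(K) = 2*K² (T(K) = ((0 - K)*K)*(-2) = ((-K)*K)*(-2) = -K²*(-2) = 2*K²)
q(V) = -25
d(a, z) = 25 + 2*z² (d(a, z) = 2*z² - 1*(-25) = 2*z² + 25 = 25 + 2*z²)
(-37 - 8)*d(C(5, 3), -7) = (-37 - 8)*(25 + 2*(-7)²) = -45*(25 + 2*49) = -45*(25 + 98) = -45*123 = -5535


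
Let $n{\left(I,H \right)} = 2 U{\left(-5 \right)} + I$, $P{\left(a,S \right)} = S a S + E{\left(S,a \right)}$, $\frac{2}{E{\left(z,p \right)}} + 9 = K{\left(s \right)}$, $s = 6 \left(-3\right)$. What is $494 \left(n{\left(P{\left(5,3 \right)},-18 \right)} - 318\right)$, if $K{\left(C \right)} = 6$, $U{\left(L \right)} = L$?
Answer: $- \frac{420394}{3} \approx -1.4013 \cdot 10^{5}$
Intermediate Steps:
$s = -18$
$E{\left(z,p \right)} = - \frac{2}{3}$ ($E{\left(z,p \right)} = \frac{2}{-9 + 6} = \frac{2}{-3} = 2 \left(- \frac{1}{3}\right) = - \frac{2}{3}$)
$P{\left(a,S \right)} = - \frac{2}{3} + a S^{2}$ ($P{\left(a,S \right)} = S a S - \frac{2}{3} = a S^{2} - \frac{2}{3} = - \frac{2}{3} + a S^{2}$)
$n{\left(I,H \right)} = -10 + I$ ($n{\left(I,H \right)} = 2 \left(-5\right) + I = -10 + I$)
$494 \left(n{\left(P{\left(5,3 \right)},-18 \right)} - 318\right) = 494 \left(\left(-10 - \left(\frac{2}{3} - 5 \cdot 3^{2}\right)\right) - 318\right) = 494 \left(\left(-10 + \left(- \frac{2}{3} + 5 \cdot 9\right)\right) - 318\right) = 494 \left(\left(-10 + \left(- \frac{2}{3} + 45\right)\right) - 318\right) = 494 \left(\left(-10 + \frac{133}{3}\right) - 318\right) = 494 \left(\frac{103}{3} - 318\right) = 494 \left(- \frac{851}{3}\right) = - \frac{420394}{3}$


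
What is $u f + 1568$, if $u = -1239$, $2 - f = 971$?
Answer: $1202159$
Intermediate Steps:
$f = -969$ ($f = 2 - 971 = -969$)
$u f + 1568 = \left(-1239\right) \left(-969\right) + 1568 = 1200591 + 1568 = 1202159$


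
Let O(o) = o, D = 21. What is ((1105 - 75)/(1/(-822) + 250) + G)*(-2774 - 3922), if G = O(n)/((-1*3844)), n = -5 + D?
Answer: -5663507904/205499 ≈ -27560.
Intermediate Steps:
n = 16 (n = -5 + 21 = 16)
G = -4/961 (G = 16/((-1*3844)) = 16/(-3844) = 16*(-1/3844) = -4/961 ≈ -0.0041623)
((1105 - 75)/(1/(-822) + 250) + G)*(-2774 - 3922) = ((1105 - 75)/(1/(-822) + 250) - 4/961)*(-2774 - 3922) = (1030/(-1/822 + 250) - 4/961)*(-6696) = (1030/(205499/822) - 4/961)*(-6696) = (1030*(822/205499) - 4/961)*(-6696) = (846660/205499 - 4/961)*(-6696) = (26219944/6370469)*(-6696) = -5663507904/205499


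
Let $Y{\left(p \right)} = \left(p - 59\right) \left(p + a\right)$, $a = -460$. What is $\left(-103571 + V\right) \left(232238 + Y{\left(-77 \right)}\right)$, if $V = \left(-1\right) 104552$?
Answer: $-63533708210$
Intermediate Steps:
$V = -104552$
$Y{\left(p \right)} = \left(-460 + p\right) \left(-59 + p\right)$ ($Y{\left(p \right)} = \left(p - 59\right) \left(p - 460\right) = \left(-59 + p\right) \left(-460 + p\right) = \left(-460 + p\right) \left(-59 + p\right)$)
$\left(-103571 + V\right) \left(232238 + Y{\left(-77 \right)}\right) = \left(-103571 - 104552\right) \left(232238 + \left(27140 + \left(-77\right)^{2} - -39963\right)\right) = - 208123 \left(232238 + \left(27140 + 5929 + 39963\right)\right) = - 208123 \left(232238 + 73032\right) = \left(-208123\right) 305270 = -63533708210$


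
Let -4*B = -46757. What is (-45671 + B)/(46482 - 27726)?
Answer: -15103/8336 ≈ -1.8118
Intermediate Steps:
B = 46757/4 (B = -¼*(-46757) = 46757/4 ≈ 11689.)
(-45671 + B)/(46482 - 27726) = (-45671 + 46757/4)/(46482 - 27726) = -135927/4/18756 = -135927/4*1/18756 = -15103/8336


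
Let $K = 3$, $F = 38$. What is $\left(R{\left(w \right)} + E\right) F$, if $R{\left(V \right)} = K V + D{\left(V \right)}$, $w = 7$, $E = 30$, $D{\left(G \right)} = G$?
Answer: $2204$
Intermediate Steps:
$R{\left(V \right)} = 4 V$ ($R{\left(V \right)} = 3 V + V = 4 V$)
$\left(R{\left(w \right)} + E\right) F = \left(4 \cdot 7 + 30\right) 38 = \left(28 + 30\right) 38 = 58 \cdot 38 = 2204$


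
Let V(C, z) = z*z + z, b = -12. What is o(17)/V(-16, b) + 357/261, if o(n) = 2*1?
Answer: 2647/1914 ≈ 1.3830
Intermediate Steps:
V(C, z) = z + z² (V(C, z) = z² + z = z + z²)
o(n) = 2
o(17)/V(-16, b) + 357/261 = 2/((-12*(1 - 12))) + 357/261 = 2/((-12*(-11))) + 357*(1/261) = 2/132 + 119/87 = 2*(1/132) + 119/87 = 1/66 + 119/87 = 2647/1914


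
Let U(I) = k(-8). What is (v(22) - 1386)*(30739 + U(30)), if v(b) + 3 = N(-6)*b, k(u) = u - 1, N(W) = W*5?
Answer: -62965770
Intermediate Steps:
N(W) = 5*W
k(u) = -1 + u
U(I) = -9 (U(I) = -1 - 8 = -9)
v(b) = -3 - 30*b (v(b) = -3 + (5*(-6))*b = -3 - 30*b)
(v(22) - 1386)*(30739 + U(30)) = ((-3 - 30*22) - 1386)*(30739 - 9) = ((-3 - 660) - 1386)*30730 = (-663 - 1386)*30730 = -2049*30730 = -62965770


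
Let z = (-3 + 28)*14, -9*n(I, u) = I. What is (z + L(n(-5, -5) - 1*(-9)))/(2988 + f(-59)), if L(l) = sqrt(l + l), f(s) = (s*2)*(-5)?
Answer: 175/1789 + sqrt(43)/5367 ≈ 0.099042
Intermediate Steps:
n(I, u) = -I/9
f(s) = -10*s (f(s) = (2*s)*(-5) = -10*s)
z = 350 (z = 25*14 = 350)
L(l) = sqrt(2)*sqrt(l) (L(l) = sqrt(2*l) = sqrt(2)*sqrt(l))
(z + L(n(-5, -5) - 1*(-9)))/(2988 + f(-59)) = (350 + sqrt(2)*sqrt(-1/9*(-5) - 1*(-9)))/(2988 - 10*(-59)) = (350 + sqrt(2)*sqrt(5/9 + 9))/(2988 + 590) = (350 + sqrt(2)*sqrt(86/9))/3578 = (350 + sqrt(2)*(sqrt(86)/3))*(1/3578) = (350 + 2*sqrt(43)/3)*(1/3578) = 175/1789 + sqrt(43)/5367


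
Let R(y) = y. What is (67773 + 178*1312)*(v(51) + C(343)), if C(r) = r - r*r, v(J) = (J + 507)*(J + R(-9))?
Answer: -28283875830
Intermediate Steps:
v(J) = (-9 + J)*(507 + J) (v(J) = (J + 507)*(J - 9) = (507 + J)*(-9 + J) = (-9 + J)*(507 + J))
C(r) = r - r²
(67773 + 178*1312)*(v(51) + C(343)) = (67773 + 178*1312)*((-4563 + 51² + 498*51) + 343*(1 - 1*343)) = (67773 + 233536)*((-4563 + 2601 + 25398) + 343*(1 - 343)) = 301309*(23436 + 343*(-342)) = 301309*(23436 - 117306) = 301309*(-93870) = -28283875830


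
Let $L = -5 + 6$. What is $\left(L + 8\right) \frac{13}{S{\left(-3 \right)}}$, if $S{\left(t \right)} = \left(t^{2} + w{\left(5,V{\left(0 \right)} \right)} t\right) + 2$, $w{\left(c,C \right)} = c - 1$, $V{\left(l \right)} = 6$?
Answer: $-117$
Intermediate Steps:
$w{\left(c,C \right)} = -1 + c$ ($w{\left(c,C \right)} = c - 1 = -1 + c$)
$L = 1$
$S{\left(t \right)} = 2 + t^{2} + 4 t$ ($S{\left(t \right)} = \left(t^{2} + \left(-1 + 5\right) t\right) + 2 = \left(t^{2} + 4 t\right) + 2 = 2 + t^{2} + 4 t$)
$\left(L + 8\right) \frac{13}{S{\left(-3 \right)}} = \left(1 + 8\right) \frac{13}{2 + \left(-3\right)^{2} + 4 \left(-3\right)} = 9 \frac{13}{2 + 9 - 12} = 9 \frac{13}{-1} = 9 \cdot 13 \left(-1\right) = 9 \left(-13\right) = -117$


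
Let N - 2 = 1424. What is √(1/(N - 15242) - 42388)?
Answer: I*√2022775031486/6908 ≈ 205.88*I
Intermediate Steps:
N = 1426 (N = 2 + 1424 = 1426)
√(1/(N - 15242) - 42388) = √(1/(1426 - 15242) - 42388) = √(1/(-13816) - 42388) = √(-1/13816 - 42388) = √(-585632609/13816) = I*√2022775031486/6908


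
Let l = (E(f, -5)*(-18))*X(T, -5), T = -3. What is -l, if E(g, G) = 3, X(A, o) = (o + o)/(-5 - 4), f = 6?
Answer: 60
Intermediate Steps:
X(A, o) = -2*o/9 (X(A, o) = (2*o)/(-9) = (2*o)*(-⅑) = -2*o/9)
l = -60 (l = (3*(-18))*(-2/9*(-5)) = -54*10/9 = -60)
-l = -1*(-60) = 60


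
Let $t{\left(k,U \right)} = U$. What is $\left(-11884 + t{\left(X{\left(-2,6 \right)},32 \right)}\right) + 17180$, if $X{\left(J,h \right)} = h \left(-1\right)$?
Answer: $5328$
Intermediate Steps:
$X{\left(J,h \right)} = - h$
$\left(-11884 + t{\left(X{\left(-2,6 \right)},32 \right)}\right) + 17180 = \left(-11884 + 32\right) + 17180 = -11852 + 17180 = 5328$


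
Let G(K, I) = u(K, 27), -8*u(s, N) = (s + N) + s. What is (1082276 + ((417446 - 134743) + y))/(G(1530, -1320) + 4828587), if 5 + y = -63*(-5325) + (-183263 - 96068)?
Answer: 3789648/12875203 ≈ 0.29434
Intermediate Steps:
u(s, N) = -s/4 - N/8 (u(s, N) = -((s + N) + s)/8 = -((N + s) + s)/8 = -(N + 2*s)/8 = -s/4 - N/8)
G(K, I) = -27/8 - K/4 (G(K, I) = -K/4 - ⅛*27 = -K/4 - 27/8 = -27/8 - K/4)
y = 56139 (y = -5 + (-63*(-5325) + (-183263 - 96068)) = -5 + (335475 - 279331) = -5 + 56144 = 56139)
(1082276 + ((417446 - 134743) + y))/(G(1530, -1320) + 4828587) = (1082276 + ((417446 - 134743) + 56139))/((-27/8 - ¼*1530) + 4828587) = (1082276 + (282703 + 56139))/((-27/8 - 765/2) + 4828587) = (1082276 + 338842)/(-3087/8 + 4828587) = 1421118/(38625609/8) = 1421118*(8/38625609) = 3789648/12875203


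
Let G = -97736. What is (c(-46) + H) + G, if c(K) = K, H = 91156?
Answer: -6626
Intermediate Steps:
(c(-46) + H) + G = (-46 + 91156) - 97736 = 91110 - 97736 = -6626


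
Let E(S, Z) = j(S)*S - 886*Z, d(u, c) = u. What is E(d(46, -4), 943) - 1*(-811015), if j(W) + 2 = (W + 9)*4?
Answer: -14455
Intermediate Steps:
j(W) = 34 + 4*W (j(W) = -2 + (W + 9)*4 = -2 + (9 + W)*4 = -2 + (36 + 4*W) = 34 + 4*W)
E(S, Z) = -886*Z + S*(34 + 4*S) (E(S, Z) = (34 + 4*S)*S - 886*Z = S*(34 + 4*S) - 886*Z = -886*Z + S*(34 + 4*S))
E(d(46, -4), 943) - 1*(-811015) = (-886*943 + 2*46*(17 + 2*46)) - 1*(-811015) = (-835498 + 2*46*(17 + 92)) + 811015 = (-835498 + 2*46*109) + 811015 = (-835498 + 10028) + 811015 = -825470 + 811015 = -14455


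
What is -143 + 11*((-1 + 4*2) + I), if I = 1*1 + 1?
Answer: -44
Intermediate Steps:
I = 2 (I = 1 + 1 = 2)
-143 + 11*((-1 + 4*2) + I) = -143 + 11*((-1 + 4*2) + 2) = -143 + 11*((-1 + 8) + 2) = -143 + 11*(7 + 2) = -143 + 11*9 = -143 + 99 = -44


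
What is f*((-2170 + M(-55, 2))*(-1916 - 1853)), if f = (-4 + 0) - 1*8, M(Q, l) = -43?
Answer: -100089564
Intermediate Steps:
f = -12 (f = -4 - 8 = -12)
f*((-2170 + M(-55, 2))*(-1916 - 1853)) = -12*(-2170 - 43)*(-1916 - 1853) = -(-26556)*(-3769) = -12*8340797 = -100089564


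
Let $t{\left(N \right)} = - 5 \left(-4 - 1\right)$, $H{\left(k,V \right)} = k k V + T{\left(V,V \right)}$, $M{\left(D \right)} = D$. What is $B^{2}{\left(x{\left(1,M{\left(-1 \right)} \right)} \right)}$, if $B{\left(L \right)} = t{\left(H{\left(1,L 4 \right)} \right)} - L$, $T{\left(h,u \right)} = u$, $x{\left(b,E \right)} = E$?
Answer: $676$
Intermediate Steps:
$H{\left(k,V \right)} = V + V k^{2}$ ($H{\left(k,V \right)} = k k V + V = k^{2} V + V = V k^{2} + V = V + V k^{2}$)
$t{\left(N \right)} = 25$ ($t{\left(N \right)} = \left(-5\right) \left(-5\right) = 25$)
$B{\left(L \right)} = 25 - L$
$B^{2}{\left(x{\left(1,M{\left(-1 \right)} \right)} \right)} = \left(25 - -1\right)^{2} = \left(25 + 1\right)^{2} = 26^{2} = 676$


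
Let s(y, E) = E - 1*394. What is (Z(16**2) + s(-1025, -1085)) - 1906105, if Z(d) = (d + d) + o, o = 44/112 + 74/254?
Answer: -6781545599/3556 ≈ -1.9071e+6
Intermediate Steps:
s(y, E) = -394 + E (s(y, E) = E - 394 = -394 + E)
o = 2433/3556 (o = 44*(1/112) + 74*(1/254) = 11/28 + 37/127 = 2433/3556 ≈ 0.68420)
Z(d) = 2433/3556 + 2*d (Z(d) = (d + d) + 2433/3556 = 2*d + 2433/3556 = 2433/3556 + 2*d)
(Z(16**2) + s(-1025, -1085)) - 1906105 = ((2433/3556 + 2*16**2) + (-394 - 1085)) - 1906105 = ((2433/3556 + 2*256) - 1479) - 1906105 = ((2433/3556 + 512) - 1479) - 1906105 = (1823105/3556 - 1479) - 1906105 = -3436219/3556 - 1906105 = -6781545599/3556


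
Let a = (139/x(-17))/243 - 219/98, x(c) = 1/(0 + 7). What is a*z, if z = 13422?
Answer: 94260469/3969 ≈ 23749.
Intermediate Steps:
x(c) = ⅐ (x(c) = 1/7 = ⅐)
a = 42137/23814 (a = (139/(⅐))/243 - 219/98 = (139*7)*(1/243) - 219*1/98 = 973*(1/243) - 219/98 = 973/243 - 219/98 = 42137/23814 ≈ 1.7694)
a*z = (42137/23814)*13422 = 94260469/3969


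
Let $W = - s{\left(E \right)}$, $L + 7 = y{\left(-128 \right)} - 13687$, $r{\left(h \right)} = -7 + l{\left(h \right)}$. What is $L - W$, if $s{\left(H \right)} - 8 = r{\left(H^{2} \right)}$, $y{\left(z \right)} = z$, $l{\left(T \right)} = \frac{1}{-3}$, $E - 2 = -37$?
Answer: $- \frac{41464}{3} \approx -13821.0$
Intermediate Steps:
$E = -35$ ($E = 2 - 37 = -35$)
$l{\left(T \right)} = - \frac{1}{3}$
$r{\left(h \right)} = - \frac{22}{3}$ ($r{\left(h \right)} = -7 - \frac{1}{3} = - \frac{22}{3}$)
$L = -13822$ ($L = -7 - 13815 = -13822$)
$s{\left(H \right)} = \frac{2}{3}$ ($s{\left(H \right)} = 8 - \frac{22}{3} = \frac{2}{3}$)
$W = - \frac{2}{3}$ ($W = \left(-1\right) \frac{2}{3} = - \frac{2}{3} \approx -0.66667$)
$L - W = -13822 - - \frac{2}{3} = -13822 + \frac{2}{3} = - \frac{41464}{3}$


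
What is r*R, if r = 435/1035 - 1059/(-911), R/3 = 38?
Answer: 3780620/20953 ≈ 180.43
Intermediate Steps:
R = 114 (R = 3*38 = 114)
r = 99490/62859 (r = 435*(1/1035) - 1059*(-1/911) = 29/69 + 1059/911 = 99490/62859 ≈ 1.5827)
r*R = (99490/62859)*114 = 3780620/20953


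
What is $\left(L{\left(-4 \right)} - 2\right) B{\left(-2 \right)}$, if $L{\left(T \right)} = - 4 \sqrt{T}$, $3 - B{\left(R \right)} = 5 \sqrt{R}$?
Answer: $-6 - 24 i - 10 \sqrt{2} \left(4 - i\right) \approx -62.569 - 9.8579 i$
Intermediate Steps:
$B{\left(R \right)} = 3 - 5 \sqrt{R}$
$\left(L{\left(-4 \right)} - 2\right) B{\left(-2 \right)} = \left(- 4 \sqrt{-4} - 2\right) \left(3 - 5 \sqrt{-2}\right) = \left(- 4 \cdot 2 i - 2\right) \left(3 - 5 i \sqrt{2}\right) = \left(- 8 i - 2\right) \left(3 - 5 i \sqrt{2}\right) = \left(-2 - 8 i\right) \left(3 - 5 i \sqrt{2}\right)$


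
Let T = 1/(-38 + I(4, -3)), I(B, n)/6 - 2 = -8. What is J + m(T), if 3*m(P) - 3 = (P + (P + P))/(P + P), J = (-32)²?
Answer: 2051/2 ≈ 1025.5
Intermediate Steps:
J = 1024
I(B, n) = -36 (I(B, n) = 12 + 6*(-8) = 12 - 48 = -36)
T = -1/74 (T = 1/(-38 - 36) = 1/(-74) = -1/74 ≈ -0.013514)
m(P) = 3/2 (m(P) = 1 + ((P + (P + P))/(P + P))/3 = 1 + ((P + 2*P)/((2*P)))/3 = 1 + ((3*P)*(1/(2*P)))/3 = 1 + (⅓)*(3/2) = 1 + ½ = 3/2)
J + m(T) = 1024 + 3/2 = 2051/2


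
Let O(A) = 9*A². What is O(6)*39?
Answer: 12636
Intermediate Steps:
O(6)*39 = (9*6²)*39 = (9*36)*39 = 324*39 = 12636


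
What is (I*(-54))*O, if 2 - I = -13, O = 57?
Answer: -46170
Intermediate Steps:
I = 15 (I = 2 - 1*(-13) = 2 + 13 = 15)
(I*(-54))*O = (15*(-54))*57 = -810*57 = -46170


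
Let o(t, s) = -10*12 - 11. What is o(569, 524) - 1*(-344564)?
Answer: 344433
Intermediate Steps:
o(t, s) = -131 (o(t, s) = -120 - 11 = -131)
o(569, 524) - 1*(-344564) = -131 - 1*(-344564) = -131 + 344564 = 344433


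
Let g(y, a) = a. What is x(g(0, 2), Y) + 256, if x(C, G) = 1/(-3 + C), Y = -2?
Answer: 255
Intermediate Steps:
x(g(0, 2), Y) + 256 = 1/(-3 + 2) + 256 = 1/(-1) + 256 = -1 + 256 = 255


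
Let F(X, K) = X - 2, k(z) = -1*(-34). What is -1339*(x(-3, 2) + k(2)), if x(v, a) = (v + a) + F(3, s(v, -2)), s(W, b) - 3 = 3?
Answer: -45526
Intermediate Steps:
s(W, b) = 6 (s(W, b) = 3 + 3 = 6)
k(z) = 34
F(X, K) = -2 + X
x(v, a) = 1 + a + v (x(v, a) = (v + a) + (-2 + 3) = (a + v) + 1 = 1 + a + v)
-1339*(x(-3, 2) + k(2)) = -1339*((1 + 2 - 3) + 34) = -1339*(0 + 34) = -1339*34 = -45526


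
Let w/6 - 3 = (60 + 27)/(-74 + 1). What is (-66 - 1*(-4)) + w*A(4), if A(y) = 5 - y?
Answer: -3734/73 ≈ -51.151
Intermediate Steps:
w = 792/73 (w = 18 + 6*((60 + 27)/(-74 + 1)) = 18 + 6*(87/(-73)) = 18 + 6*(87*(-1/73)) = 18 + 6*(-87/73) = 18 - 522/73 = 792/73 ≈ 10.849)
(-66 - 1*(-4)) + w*A(4) = (-66 - 1*(-4)) + 792*(5 - 1*4)/73 = (-66 + 4) + 792*(5 - 4)/73 = -62 + (792/73)*1 = -62 + 792/73 = -3734/73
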